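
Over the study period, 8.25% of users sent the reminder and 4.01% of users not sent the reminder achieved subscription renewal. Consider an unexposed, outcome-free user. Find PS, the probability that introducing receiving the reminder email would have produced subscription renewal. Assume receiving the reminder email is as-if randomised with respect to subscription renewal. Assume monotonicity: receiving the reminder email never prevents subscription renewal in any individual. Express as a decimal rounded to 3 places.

PS ≈ 0.044

p₁ = 0.0825, p₀ = 0.0401.
Under exogeneity and monotonicity, PS = (p₁ − p₀) / (1 − p₀).
PS = (0.0825 − 0.0401) / (1 − 0.0401) = 0.0424 / 0.9599 ≈ 0.0442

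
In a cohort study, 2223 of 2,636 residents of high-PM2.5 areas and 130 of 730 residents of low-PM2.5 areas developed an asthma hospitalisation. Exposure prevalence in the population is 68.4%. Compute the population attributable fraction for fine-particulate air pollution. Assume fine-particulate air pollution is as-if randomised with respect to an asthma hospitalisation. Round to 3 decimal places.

PAF ≈ 0.719

p₁ = P(outcome | exposed) = 2223/2636 = 0.84332
p₀ = P(outcome | unexposed) = 130/730 = 0.17808
Overall risk P(Y=1) = π·p₁ + (1−π)·p₀ = 0.684×0.84332 + 0.316×0.17808 = 0.63311.
Under exogeneity, PAF = [P(Y=1) − p₀] / P(Y=1).
PAF = (0.63311 − 0.17808) / 0.63311 ≈ 0.7187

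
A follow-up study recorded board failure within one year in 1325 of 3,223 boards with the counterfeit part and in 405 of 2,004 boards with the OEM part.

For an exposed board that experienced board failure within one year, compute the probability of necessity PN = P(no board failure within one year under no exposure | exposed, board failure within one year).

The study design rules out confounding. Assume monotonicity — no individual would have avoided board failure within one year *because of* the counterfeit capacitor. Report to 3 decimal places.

PN ≈ 0.508

p₁ = P(outcome | exposed) = 1325/3223 = 0.41111
p₀ = P(outcome | unexposed) = 405/2004 = 0.2021
Under exogeneity and monotonicity, PN = (p₁ − p₀) / p₁.
PN = (0.41111 − 0.2021) / 0.41111 = 0.20901 / 0.41111 ≈ 0.5084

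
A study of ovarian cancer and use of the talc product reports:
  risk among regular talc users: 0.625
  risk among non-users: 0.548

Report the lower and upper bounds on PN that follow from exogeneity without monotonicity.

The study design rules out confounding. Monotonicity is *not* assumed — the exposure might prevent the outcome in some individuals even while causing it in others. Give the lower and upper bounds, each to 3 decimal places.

Let p₁ = 0.625, p₀ = 0.548.
Under exogeneity alone the bounds on PN are max{0,(p₁−p₀)/p₁} ≤ PN ≤ min{1,(1−p₀)/p₁}.
  lower = (p₁ − p₀)/p₁ = 0.077 / 0.625 ≈ 0.1232
  upper = min{1, (1 − p₀)/p₁} = 0.452 / 0.625 ≈ 0.7232

0.123 ≤ PN ≤ 0.723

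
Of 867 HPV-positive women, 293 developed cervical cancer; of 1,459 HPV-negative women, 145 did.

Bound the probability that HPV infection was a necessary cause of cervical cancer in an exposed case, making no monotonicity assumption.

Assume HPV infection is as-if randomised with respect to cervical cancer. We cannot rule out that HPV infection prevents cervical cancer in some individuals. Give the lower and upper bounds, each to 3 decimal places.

0.706 ≤ PN ≤ 1.000

p₁ = P(outcome | exposed) = 293/867 = 0.33795
p₀ = P(outcome | unexposed) = 145/1459 = 0.099383
Under exogeneity alone the bounds on PN are max{0,(p₁−p₀)/p₁} ≤ PN ≤ min{1,(1−p₀)/p₁}.
  lower = (p₁ − p₀)/p₁ = 0.23856 / 0.33795 ≈ 0.7059
  upper = min{1, (1 − p₀)/p₁} = 0.90062 / 0.33795 ≈ 2.6650 → capped at 1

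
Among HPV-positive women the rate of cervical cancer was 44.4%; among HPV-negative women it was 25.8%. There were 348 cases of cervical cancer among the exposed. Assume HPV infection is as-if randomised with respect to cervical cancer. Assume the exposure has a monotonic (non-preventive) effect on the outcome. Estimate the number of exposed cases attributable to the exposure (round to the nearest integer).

p₁ = 0.444, p₀ = 0.258.
PN = (p₁ − p₀)/p₁ = (0.444 − 0.258) / 0.444 ≈ 0.41892.
Attributable cases ≈ PN × (exposed cases) = 0.41892 × 348 ≈ 145.78.

about 146 cases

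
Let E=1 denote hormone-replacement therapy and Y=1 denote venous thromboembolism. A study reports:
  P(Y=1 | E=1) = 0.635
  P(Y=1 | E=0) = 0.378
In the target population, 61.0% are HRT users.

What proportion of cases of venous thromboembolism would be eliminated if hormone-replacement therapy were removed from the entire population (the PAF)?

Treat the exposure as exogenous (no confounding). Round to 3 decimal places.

PAF ≈ 0.293

Let p₁ = 0.635, p₀ = 0.378.
Overall risk P(Y=1) = π·p₁ + (1−π)·p₀ = 0.61×0.635 + 0.39×0.378 = 0.53477.
Under exogeneity, PAF = [P(Y=1) − p₀] / P(Y=1).
PAF = (0.53477 − 0.378) / 0.53477 ≈ 0.2932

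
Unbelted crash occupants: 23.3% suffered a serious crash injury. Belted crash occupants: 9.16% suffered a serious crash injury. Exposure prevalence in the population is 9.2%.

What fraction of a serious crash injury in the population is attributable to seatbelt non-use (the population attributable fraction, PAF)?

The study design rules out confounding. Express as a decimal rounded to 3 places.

PAF ≈ 0.124

p₁ = 0.233, p₀ = 0.0916.
Overall risk P(Y=1) = π·p₁ + (1−π)·p₀ = 0.092×0.233 + 0.908×0.0916 = 0.10461.
Under exogeneity, PAF = [P(Y=1) − p₀] / P(Y=1).
PAF = (0.10461 − 0.0916) / 0.10461 ≈ 0.1244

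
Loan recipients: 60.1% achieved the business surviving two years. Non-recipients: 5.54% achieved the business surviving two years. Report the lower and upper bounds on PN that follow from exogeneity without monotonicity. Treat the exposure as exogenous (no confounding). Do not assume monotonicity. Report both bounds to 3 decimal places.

p₁ = 0.601, p₀ = 0.0554.
Under exogeneity alone the bounds on PN are max{0,(p₁−p₀)/p₁} ≤ PN ≤ min{1,(1−p₀)/p₁}.
  lower = (p₁ − p₀)/p₁ = 0.5456 / 0.601 ≈ 0.9078
  upper = min{1, (1 − p₀)/p₁} = 0.9446 / 0.601 ≈ 1.5717 → capped at 1

0.908 ≤ PN ≤ 1.000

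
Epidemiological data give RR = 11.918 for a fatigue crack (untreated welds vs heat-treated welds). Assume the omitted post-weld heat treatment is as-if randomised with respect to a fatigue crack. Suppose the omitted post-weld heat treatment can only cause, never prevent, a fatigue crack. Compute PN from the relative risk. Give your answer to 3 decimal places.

Under exogeneity and monotonicity, PN = (RR − 1) / RR = 1 − 1/RR.
PN = (11.918 − 1) / 11.918 = 10.92 / 11.918 ≈ 0.9161

PN ≈ 0.916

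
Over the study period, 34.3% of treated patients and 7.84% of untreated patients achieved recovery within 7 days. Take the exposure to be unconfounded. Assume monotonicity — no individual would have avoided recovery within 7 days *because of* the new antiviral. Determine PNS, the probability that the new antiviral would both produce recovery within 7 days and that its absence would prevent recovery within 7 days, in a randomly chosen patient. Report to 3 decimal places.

p₁ = 0.343, p₀ = 0.0784.
Under exogeneity and monotonicity, PNS = p₁ − p₀.
PNS = 0.343 − 0.0784 = 0.2646

PNS ≈ 0.265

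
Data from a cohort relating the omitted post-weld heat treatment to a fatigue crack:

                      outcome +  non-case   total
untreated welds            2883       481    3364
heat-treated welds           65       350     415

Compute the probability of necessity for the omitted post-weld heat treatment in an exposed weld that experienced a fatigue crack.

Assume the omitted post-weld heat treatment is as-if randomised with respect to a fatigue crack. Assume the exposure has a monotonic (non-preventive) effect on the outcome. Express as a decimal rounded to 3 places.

p₁ = P(outcome | exposed) = 2883/3364 = 0.85702
p₀ = P(outcome | unexposed) = 65/415 = 0.15663
Under exogeneity and monotonicity, PN = (p₁ − p₀)/p₁.
PN = (0.85702 − 0.15663) / 0.85702 ≈ 0.8172

PN ≈ 0.817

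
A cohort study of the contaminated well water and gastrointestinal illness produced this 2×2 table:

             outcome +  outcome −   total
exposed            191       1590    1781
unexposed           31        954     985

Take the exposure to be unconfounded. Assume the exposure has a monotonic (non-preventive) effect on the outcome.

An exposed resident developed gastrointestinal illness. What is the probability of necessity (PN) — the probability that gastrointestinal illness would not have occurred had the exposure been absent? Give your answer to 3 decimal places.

PN ≈ 0.707

p₁ = P(outcome | exposed) = 191/1781 = 0.10724
p₀ = P(outcome | unexposed) = 31/985 = 0.031472
Under exogeneity and monotonicity, PN = (p₁ − p₀)/p₁.
PN = (0.10724 − 0.031472) / 0.10724 ≈ 0.7065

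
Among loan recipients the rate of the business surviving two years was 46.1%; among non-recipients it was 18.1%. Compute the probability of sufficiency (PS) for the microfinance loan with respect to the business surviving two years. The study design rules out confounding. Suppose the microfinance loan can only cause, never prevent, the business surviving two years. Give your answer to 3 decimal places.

PS ≈ 0.342

p₁ = 0.461, p₀ = 0.181.
Under exogeneity and monotonicity, PS = (p₁ − p₀) / (1 − p₀).
PS = (0.461 − 0.181) / (1 − 0.181) = 0.28 / 0.819 ≈ 0.3419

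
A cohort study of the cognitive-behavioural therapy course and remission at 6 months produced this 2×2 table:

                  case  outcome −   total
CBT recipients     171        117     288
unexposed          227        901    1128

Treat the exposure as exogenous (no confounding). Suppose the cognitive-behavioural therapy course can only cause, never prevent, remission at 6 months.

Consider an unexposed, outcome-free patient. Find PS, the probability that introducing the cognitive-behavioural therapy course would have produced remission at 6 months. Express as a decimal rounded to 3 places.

p₁ = P(outcome | exposed) = 171/288 = 0.59375
p₀ = P(outcome | unexposed) = 227/1128 = 0.20124
Under exogeneity and monotonicity, PS = (p₁ − p₀) / (1 − p₀).
PS = (0.59375 − 0.20124) / (1 − 0.20124) = 0.39251 / 0.79876 ≈ 0.4914

PS ≈ 0.491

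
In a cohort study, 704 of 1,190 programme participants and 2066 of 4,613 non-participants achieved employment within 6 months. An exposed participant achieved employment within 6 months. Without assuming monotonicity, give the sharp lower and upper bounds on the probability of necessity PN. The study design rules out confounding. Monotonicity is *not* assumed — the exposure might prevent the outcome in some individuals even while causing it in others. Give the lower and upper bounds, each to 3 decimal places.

p₁ = P(outcome | exposed) = 704/1190 = 0.5916
p₀ = P(outcome | unexposed) = 2066/4613 = 0.44786
Under exogeneity alone the bounds on PN are max{0,(p₁−p₀)/p₁} ≤ PN ≤ min{1,(1−p₀)/p₁}.
  lower = (p₁ − p₀)/p₁ = 0.14373 / 0.5916 ≈ 0.2430
  upper = min{1, (1 − p₀)/p₁} = 0.55214 / 0.5916 ≈ 0.9333

0.243 ≤ PN ≤ 0.933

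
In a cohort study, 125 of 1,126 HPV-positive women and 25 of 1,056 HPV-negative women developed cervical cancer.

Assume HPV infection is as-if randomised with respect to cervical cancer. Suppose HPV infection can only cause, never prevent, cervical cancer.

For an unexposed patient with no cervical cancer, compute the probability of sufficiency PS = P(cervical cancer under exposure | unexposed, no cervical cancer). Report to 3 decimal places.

p₁ = P(outcome | exposed) = 125/1126 = 0.11101
p₀ = P(outcome | unexposed) = 25/1056 = 0.023674
Under exogeneity and monotonicity, PS = (p₁ − p₀) / (1 − p₀).
PS = (0.11101 − 0.023674) / (1 − 0.023674) = 0.087338 / 0.97633 ≈ 0.0895

PS ≈ 0.089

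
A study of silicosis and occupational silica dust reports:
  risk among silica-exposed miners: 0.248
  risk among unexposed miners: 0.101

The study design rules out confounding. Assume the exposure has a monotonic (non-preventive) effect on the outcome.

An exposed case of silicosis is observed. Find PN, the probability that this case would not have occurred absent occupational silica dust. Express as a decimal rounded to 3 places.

Let p₁ = 0.248, p₀ = 0.101.
Under exogeneity and monotonicity, PN = (p₁ − p₀) / p₁.
PN = (0.248 − 0.101) / 0.248 = 0.147 / 0.248 ≈ 0.5927

PN ≈ 0.593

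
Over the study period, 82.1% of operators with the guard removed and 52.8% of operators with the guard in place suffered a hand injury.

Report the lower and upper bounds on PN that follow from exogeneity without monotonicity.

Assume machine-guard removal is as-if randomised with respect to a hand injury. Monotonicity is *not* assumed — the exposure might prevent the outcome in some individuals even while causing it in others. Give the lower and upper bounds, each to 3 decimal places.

p₁ = 0.821, p₀ = 0.528.
Under exogeneity alone the bounds on PN are max{0,(p₁−p₀)/p₁} ≤ PN ≤ min{1,(1−p₀)/p₁}.
  lower = (p₁ − p₀)/p₁ = 0.293 / 0.821 ≈ 0.3569
  upper = min{1, (1 − p₀)/p₁} = 0.472 / 0.821 ≈ 0.5749

0.357 ≤ PN ≤ 0.575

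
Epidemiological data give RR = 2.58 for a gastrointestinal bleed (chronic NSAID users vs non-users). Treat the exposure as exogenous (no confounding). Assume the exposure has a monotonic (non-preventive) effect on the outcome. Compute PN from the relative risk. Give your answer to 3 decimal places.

Under exogeneity and monotonicity, PN = (RR − 1) / RR = 1 − 1/RR.
PN = (2.58 − 1) / 2.58 = 1.58 / 2.58 ≈ 0.6124

PN ≈ 0.612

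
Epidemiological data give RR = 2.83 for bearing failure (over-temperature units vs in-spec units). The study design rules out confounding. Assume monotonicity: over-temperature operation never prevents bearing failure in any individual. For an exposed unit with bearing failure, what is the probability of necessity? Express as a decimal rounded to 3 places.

PN ≈ 0.647

Under exogeneity and monotonicity, PN = (RR − 1) / RR = 1 − 1/RR.
PN = (2.83 − 1) / 2.83 = 1.83 / 2.83 ≈ 0.6466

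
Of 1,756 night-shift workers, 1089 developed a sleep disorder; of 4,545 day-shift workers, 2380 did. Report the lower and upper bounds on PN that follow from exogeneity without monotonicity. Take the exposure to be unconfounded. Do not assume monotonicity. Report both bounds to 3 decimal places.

0.156 ≤ PN ≤ 0.768

p₁ = P(outcome | exposed) = 1089/1756 = 0.62016
p₀ = P(outcome | unexposed) = 2380/4545 = 0.52365
Under exogeneity alone the bounds on PN are max{0,(p₁−p₀)/p₁} ≤ PN ≤ min{1,(1−p₀)/p₁}.
  lower = (p₁ − p₀)/p₁ = 0.096507 / 0.62016 ≈ 0.1556
  upper = min{1, (1 − p₀)/p₁} = 0.47635 / 0.62016 ≈ 0.7681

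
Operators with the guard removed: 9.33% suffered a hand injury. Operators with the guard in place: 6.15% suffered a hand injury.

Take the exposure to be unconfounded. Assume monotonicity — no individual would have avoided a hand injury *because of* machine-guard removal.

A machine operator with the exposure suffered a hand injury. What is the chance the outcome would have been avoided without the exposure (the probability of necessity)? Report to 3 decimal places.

p₁ = 0.0933, p₀ = 0.0615.
Under exogeneity and monotonicity, PN = (p₁ − p₀) / p₁.
PN = (0.0933 − 0.0615) / 0.0933 = 0.0318 / 0.0933 ≈ 0.3408

PN ≈ 0.341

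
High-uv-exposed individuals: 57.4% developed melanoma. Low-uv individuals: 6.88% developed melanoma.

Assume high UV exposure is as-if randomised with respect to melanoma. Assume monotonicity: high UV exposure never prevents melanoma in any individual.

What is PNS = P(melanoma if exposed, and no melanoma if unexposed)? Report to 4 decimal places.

p₁ = 0.574, p₀ = 0.0688.
Under exogeneity and monotonicity, PNS = p₁ − p₀.
PNS = 0.574 − 0.0688 = 0.5052

PNS ≈ 0.5052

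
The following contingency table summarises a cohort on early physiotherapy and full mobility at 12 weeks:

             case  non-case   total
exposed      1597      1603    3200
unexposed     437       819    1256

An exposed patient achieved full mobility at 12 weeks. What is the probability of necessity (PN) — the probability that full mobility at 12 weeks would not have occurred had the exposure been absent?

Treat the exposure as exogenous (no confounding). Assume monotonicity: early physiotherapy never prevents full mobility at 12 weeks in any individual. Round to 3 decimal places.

PN ≈ 0.303

p₁ = P(outcome | exposed) = 1597/3200 = 0.49906
p₀ = P(outcome | unexposed) = 437/1256 = 0.34793
Under exogeneity and monotonicity, PN = (p₁ − p₀) / p₁.
PN = (0.49906 − 0.34793) / 0.49906 = 0.15113 / 0.49906 ≈ 0.3028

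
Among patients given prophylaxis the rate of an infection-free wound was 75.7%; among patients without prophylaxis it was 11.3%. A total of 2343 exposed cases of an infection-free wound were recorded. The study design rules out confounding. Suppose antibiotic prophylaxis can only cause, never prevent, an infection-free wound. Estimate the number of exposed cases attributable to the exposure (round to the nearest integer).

p₁ = 0.757, p₀ = 0.113.
PN = (p₁ − p₀)/p₁ = (0.757 − 0.113) / 0.757 ≈ 0.85073.
Attributable cases ≈ PN × (exposed cases) = 0.85073 × 2343 ≈ 1993.25.

about 1993 cases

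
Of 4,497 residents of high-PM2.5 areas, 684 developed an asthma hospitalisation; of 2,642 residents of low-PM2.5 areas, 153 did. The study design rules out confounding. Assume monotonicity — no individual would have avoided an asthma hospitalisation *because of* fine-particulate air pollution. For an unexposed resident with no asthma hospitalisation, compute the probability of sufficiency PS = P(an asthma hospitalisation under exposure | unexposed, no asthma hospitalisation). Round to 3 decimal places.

PS ≈ 0.100

p₁ = P(outcome | exposed) = 684/4497 = 0.1521
p₀ = P(outcome | unexposed) = 153/2642 = 0.057911
Under exogeneity and monotonicity, PS = (p₁ − p₀) / (1 − p₀).
PS = (0.1521 − 0.057911) / (1 − 0.057911) = 0.094191 / 0.94209 ≈ 0.1000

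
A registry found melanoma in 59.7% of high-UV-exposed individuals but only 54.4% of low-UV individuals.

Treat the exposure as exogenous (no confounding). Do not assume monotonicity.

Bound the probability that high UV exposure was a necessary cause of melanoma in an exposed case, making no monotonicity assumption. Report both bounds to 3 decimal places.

0.089 ≤ PN ≤ 0.764

p₁ = 0.597, p₀ = 0.544.
Under exogeneity alone the bounds on PN are max{0,(p₁−p₀)/p₁} ≤ PN ≤ min{1,(1−p₀)/p₁}.
  lower = (p₁ − p₀)/p₁ = 0.053 / 0.597 ≈ 0.0888
  upper = min{1, (1 − p₀)/p₁} = 0.456 / 0.597 ≈ 0.7638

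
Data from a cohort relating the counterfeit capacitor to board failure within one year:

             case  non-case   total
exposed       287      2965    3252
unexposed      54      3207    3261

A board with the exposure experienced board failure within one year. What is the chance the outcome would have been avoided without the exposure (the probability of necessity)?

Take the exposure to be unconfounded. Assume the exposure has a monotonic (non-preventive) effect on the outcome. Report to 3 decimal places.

PN ≈ 0.812

p₁ = P(outcome | exposed) = 287/3252 = 0.088253
p₀ = P(outcome | unexposed) = 54/3261 = 0.016559
Under exogeneity and monotonicity, PN = (p₁ − p₀) / p₁.
PN = (0.088253 − 0.016559) / 0.088253 = 0.071694 / 0.088253 ≈ 0.8124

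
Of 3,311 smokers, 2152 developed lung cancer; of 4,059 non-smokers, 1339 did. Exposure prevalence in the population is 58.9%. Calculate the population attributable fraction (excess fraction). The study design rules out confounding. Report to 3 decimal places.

PAF ≈ 0.364

p₁ = P(outcome | exposed) = 2152/3311 = 0.64995
p₀ = P(outcome | unexposed) = 1339/4059 = 0.32988
Overall risk P(Y=1) = π·p₁ + (1−π)·p₀ = 0.589×0.64995 + 0.411×0.32988 = 0.51841.
Under exogeneity, PAF = [P(Y=1) − p₀] / P(Y=1).
PAF = (0.51841 − 0.32988) / 0.51841 ≈ 0.3637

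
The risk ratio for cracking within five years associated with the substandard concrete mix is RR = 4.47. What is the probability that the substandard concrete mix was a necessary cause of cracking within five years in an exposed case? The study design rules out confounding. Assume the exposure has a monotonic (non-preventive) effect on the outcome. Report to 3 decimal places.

PN ≈ 0.776

Under exogeneity and monotonicity, PN = (RR − 1) / RR = 1 − 1/RR.
PN = (4.47 − 1) / 4.47 = 3.47 / 4.47 ≈ 0.7763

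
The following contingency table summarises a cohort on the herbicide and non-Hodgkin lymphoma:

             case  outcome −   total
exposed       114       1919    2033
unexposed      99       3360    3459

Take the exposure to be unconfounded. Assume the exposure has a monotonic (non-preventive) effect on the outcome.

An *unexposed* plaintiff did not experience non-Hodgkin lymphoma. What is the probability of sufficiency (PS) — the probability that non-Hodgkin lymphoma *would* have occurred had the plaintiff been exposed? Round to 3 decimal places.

p₁ = P(outcome | exposed) = 114/2033 = 0.056075
p₀ = P(outcome | unexposed) = 99/3459 = 0.028621
Under exogeneity and monotonicity, PS = (p₁ − p₀) / (1 − p₀).
PS = (0.056075 − 0.028621) / (1 − 0.028621) = 0.027454 / 0.97138 ≈ 0.0283

PS ≈ 0.028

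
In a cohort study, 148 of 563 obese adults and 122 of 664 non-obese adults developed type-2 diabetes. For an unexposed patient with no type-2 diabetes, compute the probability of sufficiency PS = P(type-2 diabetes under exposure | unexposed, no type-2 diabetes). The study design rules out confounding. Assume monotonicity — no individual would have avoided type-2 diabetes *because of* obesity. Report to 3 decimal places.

PS ≈ 0.097

p₁ = P(outcome | exposed) = 148/563 = 0.26288
p₀ = P(outcome | unexposed) = 122/664 = 0.18373
Under exogeneity and monotonicity, PS = (p₁ − p₀) / (1 − p₀).
PS = (0.26288 − 0.18373) / (1 − 0.18373) = 0.079143 / 0.81627 ≈ 0.0970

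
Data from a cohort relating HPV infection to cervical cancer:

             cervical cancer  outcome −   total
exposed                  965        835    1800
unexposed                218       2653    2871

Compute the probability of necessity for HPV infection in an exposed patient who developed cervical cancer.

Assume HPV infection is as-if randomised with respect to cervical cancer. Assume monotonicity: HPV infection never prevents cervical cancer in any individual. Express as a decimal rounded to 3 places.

p₁ = P(outcome | exposed) = 965/1800 = 0.53611
p₀ = P(outcome | unexposed) = 218/2871 = 0.075932
Under exogeneity and monotonicity, PN = (p₁ − p₀)/p₁.
PN = (0.53611 − 0.075932) / 0.53611 ≈ 0.8584

PN ≈ 0.858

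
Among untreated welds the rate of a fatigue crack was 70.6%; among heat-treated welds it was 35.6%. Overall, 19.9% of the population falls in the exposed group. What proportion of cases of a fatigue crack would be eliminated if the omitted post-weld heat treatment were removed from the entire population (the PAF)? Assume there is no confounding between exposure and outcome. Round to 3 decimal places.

p₁ = 0.706, p₀ = 0.356.
Overall risk P(Y=1) = π·p₁ + (1−π)·p₀ = 0.199×0.706 + 0.801×0.356 = 0.42565.
Under exogeneity, PAF = [P(Y=1) − p₀] / P(Y=1).
PAF = (0.42565 − 0.356) / 0.42565 ≈ 0.1636

PAF ≈ 0.164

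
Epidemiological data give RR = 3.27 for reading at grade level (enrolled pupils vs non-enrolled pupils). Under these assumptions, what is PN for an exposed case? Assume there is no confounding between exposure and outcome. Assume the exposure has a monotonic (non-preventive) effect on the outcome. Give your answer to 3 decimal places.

Under exogeneity and monotonicity, PN = (RR − 1) / RR = 1 − 1/RR.
PN = (3.27 − 1) / 3.27 = 2.27 / 3.27 ≈ 0.6942

PN ≈ 0.694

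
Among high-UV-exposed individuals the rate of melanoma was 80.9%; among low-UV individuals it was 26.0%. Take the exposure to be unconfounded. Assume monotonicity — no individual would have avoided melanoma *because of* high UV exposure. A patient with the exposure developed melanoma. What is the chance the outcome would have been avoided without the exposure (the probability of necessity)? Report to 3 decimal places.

p₁ = 0.809, p₀ = 0.26.
Under exogeneity and monotonicity, PN = (p₁ − p₀) / p₁.
PN = (0.809 − 0.26) / 0.809 = 0.549 / 0.809 ≈ 0.6786

PN ≈ 0.679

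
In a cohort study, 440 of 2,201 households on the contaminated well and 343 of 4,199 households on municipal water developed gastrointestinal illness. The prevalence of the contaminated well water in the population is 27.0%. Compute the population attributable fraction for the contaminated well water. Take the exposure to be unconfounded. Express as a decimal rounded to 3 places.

p₁ = P(outcome | exposed) = 440/2201 = 0.19991
p₀ = P(outcome | unexposed) = 343/4199 = 0.081686
Overall risk P(Y=1) = π·p₁ + (1−π)·p₀ = 0.27×0.19991 + 0.73×0.081686 = 0.11361.
Under exogeneity, PAF = [P(Y=1) − p₀] / P(Y=1).
PAF = (0.11361 − 0.081686) / 0.11361 ≈ 0.2810

PAF ≈ 0.281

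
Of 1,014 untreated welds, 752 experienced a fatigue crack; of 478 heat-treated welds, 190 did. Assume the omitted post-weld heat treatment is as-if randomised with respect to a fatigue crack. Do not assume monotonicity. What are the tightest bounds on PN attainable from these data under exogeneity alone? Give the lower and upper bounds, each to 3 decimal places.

p₁ = P(outcome | exposed) = 752/1014 = 0.74162
p₀ = P(outcome | unexposed) = 190/478 = 0.39749
Under exogeneity alone the bounds on PN are max{0,(p₁−p₀)/p₁} ≤ PN ≤ min{1,(1−p₀)/p₁}.
  lower = (p₁ − p₀)/p₁ = 0.34413 / 0.74162 ≈ 0.4640
  upper = min{1, (1 − p₀)/p₁} = 0.60251 / 0.74162 ≈ 0.8124

0.464 ≤ PN ≤ 0.812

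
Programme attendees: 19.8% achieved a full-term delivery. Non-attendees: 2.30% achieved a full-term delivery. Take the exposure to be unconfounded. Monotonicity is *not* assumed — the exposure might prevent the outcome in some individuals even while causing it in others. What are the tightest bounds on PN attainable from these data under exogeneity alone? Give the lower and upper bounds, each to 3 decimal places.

0.884 ≤ PN ≤ 1.000

p₁ = 0.198, p₀ = 0.023.
Under exogeneity alone the bounds on PN are max{0,(p₁−p₀)/p₁} ≤ PN ≤ min{1,(1−p₀)/p₁}.
  lower = (p₁ − p₀)/p₁ = 0.175 / 0.198 ≈ 0.8838
  upper = min{1, (1 − p₀)/p₁} = 0.977 / 0.198 ≈ 4.9343 → capped at 1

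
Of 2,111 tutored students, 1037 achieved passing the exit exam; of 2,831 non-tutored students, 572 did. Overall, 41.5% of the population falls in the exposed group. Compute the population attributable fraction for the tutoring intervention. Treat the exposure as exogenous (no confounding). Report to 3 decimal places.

PAF ≈ 0.373

p₁ = P(outcome | exposed) = 1037/2111 = 0.49124
p₀ = P(outcome | unexposed) = 572/2831 = 0.20205
Overall risk P(Y=1) = π·p₁ + (1−π)·p₀ = 0.415×0.49124 + 0.585×0.20205 = 0.32206.
Under exogeneity, PAF = [P(Y=1) − p₀] / P(Y=1).
PAF = (0.32206 − 0.20205) / 0.32206 ≈ 0.3726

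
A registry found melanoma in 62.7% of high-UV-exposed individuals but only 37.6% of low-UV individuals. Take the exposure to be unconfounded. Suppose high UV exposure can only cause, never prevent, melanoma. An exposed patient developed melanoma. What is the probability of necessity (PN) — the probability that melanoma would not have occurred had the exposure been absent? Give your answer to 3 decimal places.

p₁ = 0.627, p₀ = 0.376.
Under exogeneity and monotonicity, PN = (p₁ − p₀) / p₁.
PN = (0.627 − 0.376) / 0.627 = 0.251 / 0.627 ≈ 0.4003

PN ≈ 0.400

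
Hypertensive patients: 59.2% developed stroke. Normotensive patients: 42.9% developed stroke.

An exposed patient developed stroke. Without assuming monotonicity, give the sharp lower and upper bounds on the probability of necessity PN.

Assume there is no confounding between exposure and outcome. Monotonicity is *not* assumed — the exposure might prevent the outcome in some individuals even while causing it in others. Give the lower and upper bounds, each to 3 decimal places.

0.275 ≤ PN ≤ 0.965

p₁ = 0.592, p₀ = 0.429.
Under exogeneity alone the bounds on PN are max{0,(p₁−p₀)/p₁} ≤ PN ≤ min{1,(1−p₀)/p₁}.
  lower = (p₁ − p₀)/p₁ = 0.163 / 0.592 ≈ 0.2753
  upper = min{1, (1 − p₀)/p₁} = 0.571 / 0.592 ≈ 0.9645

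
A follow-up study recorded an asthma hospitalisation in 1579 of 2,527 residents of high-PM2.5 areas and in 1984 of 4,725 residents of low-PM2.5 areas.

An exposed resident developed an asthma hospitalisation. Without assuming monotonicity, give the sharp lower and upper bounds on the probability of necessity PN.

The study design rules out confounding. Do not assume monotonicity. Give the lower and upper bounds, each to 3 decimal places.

p₁ = P(outcome | exposed) = 1579/2527 = 0.62485
p₀ = P(outcome | unexposed) = 1984/4725 = 0.41989
Under exogeneity alone the bounds on PN are max{0,(p₁−p₀)/p₁} ≤ PN ≤ min{1,(1−p₀)/p₁}.
  lower = (p₁ − p₀)/p₁ = 0.20496 / 0.62485 ≈ 0.3280
  upper = min{1, (1 − p₀)/p₁} = 0.58011 / 0.62485 ≈ 0.9284

0.328 ≤ PN ≤ 0.928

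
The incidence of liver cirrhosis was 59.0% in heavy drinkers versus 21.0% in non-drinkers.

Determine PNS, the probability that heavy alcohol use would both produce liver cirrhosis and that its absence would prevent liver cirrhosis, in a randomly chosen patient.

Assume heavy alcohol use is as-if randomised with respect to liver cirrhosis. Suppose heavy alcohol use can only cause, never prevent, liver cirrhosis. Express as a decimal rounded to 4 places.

p₁ = 0.59, p₀ = 0.21.
Under exogeneity and monotonicity, PNS = p₁ − p₀.
PNS = 0.59 − 0.21 = 0.38

PNS ≈ 0.3800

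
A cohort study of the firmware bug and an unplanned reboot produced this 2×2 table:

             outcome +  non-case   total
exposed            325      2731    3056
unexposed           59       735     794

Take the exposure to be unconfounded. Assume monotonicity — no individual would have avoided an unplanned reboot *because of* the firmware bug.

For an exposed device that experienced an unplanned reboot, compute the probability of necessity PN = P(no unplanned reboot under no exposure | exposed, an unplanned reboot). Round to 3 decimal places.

p₁ = P(outcome | exposed) = 325/3056 = 0.10635
p₀ = P(outcome | unexposed) = 59/794 = 0.074307
Under exogeneity and monotonicity, PN = (p₁ − p₀) / p₁.
PN = (0.10635 − 0.074307) / 0.10635 = 0.032041 / 0.10635 ≈ 0.3013

PN ≈ 0.301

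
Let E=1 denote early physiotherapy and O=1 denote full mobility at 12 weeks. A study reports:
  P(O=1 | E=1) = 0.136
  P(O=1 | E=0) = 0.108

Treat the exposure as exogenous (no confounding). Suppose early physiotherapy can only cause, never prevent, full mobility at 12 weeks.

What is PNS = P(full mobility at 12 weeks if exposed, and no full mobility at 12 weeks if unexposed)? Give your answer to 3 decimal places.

PNS ≈ 0.028

Let p₁ = 0.136, p₀ = 0.108.
Under exogeneity and monotonicity, PNS = p₁ − p₀.
PNS = 0.136 − 0.108 = 0.028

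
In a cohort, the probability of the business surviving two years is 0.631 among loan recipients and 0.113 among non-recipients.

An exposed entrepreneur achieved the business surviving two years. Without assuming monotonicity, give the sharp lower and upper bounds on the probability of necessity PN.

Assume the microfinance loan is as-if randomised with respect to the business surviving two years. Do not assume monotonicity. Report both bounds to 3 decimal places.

Let p₁ = 0.631, p₀ = 0.113.
Under exogeneity alone the bounds on PN are max{0,(p₁−p₀)/p₁} ≤ PN ≤ min{1,(1−p₀)/p₁}.
  lower = (p₁ − p₀)/p₁ = 0.518 / 0.631 ≈ 0.8209
  upper = min{1, (1 − p₀)/p₁} = 0.887 / 0.631 ≈ 1.4057 → capped at 1

0.821 ≤ PN ≤ 1.000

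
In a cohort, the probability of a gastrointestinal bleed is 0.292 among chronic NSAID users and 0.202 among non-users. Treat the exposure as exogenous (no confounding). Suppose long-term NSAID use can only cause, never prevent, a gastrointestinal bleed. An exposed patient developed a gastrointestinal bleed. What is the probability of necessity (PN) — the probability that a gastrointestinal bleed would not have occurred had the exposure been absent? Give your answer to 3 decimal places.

Let p₁ = 0.292, p₀ = 0.202.
Under exogeneity and monotonicity, PN = (p₁ − p₀) / p₁.
PN = (0.292 − 0.202) / 0.292 = 0.09 / 0.292 ≈ 0.3082

PN ≈ 0.308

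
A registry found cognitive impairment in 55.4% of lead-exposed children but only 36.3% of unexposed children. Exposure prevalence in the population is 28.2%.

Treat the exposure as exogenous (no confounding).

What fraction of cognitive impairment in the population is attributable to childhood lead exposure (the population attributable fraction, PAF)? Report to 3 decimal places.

PAF ≈ 0.129

p₁ = 0.554, p₀ = 0.363.
Overall risk P(Y=1) = π·p₁ + (1−π)·p₀ = 0.282×0.554 + 0.718×0.363 = 0.41686.
Under exogeneity, PAF = [P(Y=1) − p₀] / P(Y=1).
PAF = (0.41686 − 0.363) / 0.41686 ≈ 0.1292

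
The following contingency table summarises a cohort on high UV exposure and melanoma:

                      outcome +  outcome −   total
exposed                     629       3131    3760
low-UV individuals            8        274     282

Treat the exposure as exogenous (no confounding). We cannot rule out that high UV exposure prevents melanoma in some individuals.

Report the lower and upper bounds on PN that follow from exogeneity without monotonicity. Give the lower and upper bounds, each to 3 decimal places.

0.830 ≤ PN ≤ 1.000

p₁ = P(outcome | exposed) = 629/3760 = 0.16729
p₀ = P(outcome | unexposed) = 8/282 = 0.028369
Under exogeneity alone the bounds on PN are max{0,(p₁−p₀)/p₁} ≤ PN ≤ min{1,(1−p₀)/p₁}.
  lower = (p₁ − p₀)/p₁ = 0.13892 / 0.16729 ≈ 0.8304
  upper = min{1, (1 − p₀)/p₁} = 0.97163 / 0.16729 ≈ 5.8082 → capped at 1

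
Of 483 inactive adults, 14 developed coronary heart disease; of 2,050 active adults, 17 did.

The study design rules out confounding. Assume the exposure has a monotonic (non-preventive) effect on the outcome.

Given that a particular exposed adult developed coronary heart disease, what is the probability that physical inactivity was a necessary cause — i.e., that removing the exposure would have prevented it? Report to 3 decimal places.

PN ≈ 0.714

p₁ = P(outcome | exposed) = 14/483 = 0.028986
p₀ = P(outcome | unexposed) = 17/2050 = 0.0082927
Under exogeneity and monotonicity, PN = (p₁ − p₀) / p₁.
PN = (0.028986 − 0.0082927) / 0.028986 = 0.020693 / 0.028986 ≈ 0.7139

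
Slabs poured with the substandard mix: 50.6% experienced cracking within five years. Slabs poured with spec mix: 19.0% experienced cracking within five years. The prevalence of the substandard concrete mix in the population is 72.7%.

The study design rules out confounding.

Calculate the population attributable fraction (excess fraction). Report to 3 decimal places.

PAF ≈ 0.547

p₁ = 0.506, p₀ = 0.19.
Overall risk P(Y=1) = π·p₁ + (1−π)·p₀ = 0.727×0.506 + 0.273×0.19 = 0.41973.
Under exogeneity, PAF = [P(Y=1) − p₀] / P(Y=1).
PAF = (0.41973 − 0.19) / 0.41973 ≈ 0.5473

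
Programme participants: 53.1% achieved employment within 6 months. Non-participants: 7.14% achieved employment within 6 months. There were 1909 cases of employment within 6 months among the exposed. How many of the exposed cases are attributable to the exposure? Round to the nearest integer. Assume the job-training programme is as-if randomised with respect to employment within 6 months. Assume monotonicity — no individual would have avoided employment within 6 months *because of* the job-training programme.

p₁ = 0.531, p₀ = 0.0714.
PN = (p₁ − p₀)/p₁ = (0.531 − 0.0714) / 0.531 ≈ 0.86554.
Attributable cases ≈ PN × (exposed cases) = 0.86554 × 1909 ≈ 1652.31.

about 1652 cases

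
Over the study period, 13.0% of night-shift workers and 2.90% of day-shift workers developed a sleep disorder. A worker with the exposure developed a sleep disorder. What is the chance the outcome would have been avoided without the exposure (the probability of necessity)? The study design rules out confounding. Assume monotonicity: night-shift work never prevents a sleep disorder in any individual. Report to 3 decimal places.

p₁ = 0.13, p₀ = 0.029.
Under exogeneity and monotonicity, PN = (p₁ − p₀) / p₁.
PN = (0.13 − 0.029) / 0.13 = 0.101 / 0.13 ≈ 0.7769

PN ≈ 0.777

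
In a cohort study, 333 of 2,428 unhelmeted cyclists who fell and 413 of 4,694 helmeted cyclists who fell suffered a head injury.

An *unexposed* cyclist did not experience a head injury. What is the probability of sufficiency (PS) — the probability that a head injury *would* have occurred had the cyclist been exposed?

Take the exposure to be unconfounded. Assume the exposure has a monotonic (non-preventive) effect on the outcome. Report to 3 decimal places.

p₁ = P(outcome | exposed) = 333/2428 = 0.13715
p₀ = P(outcome | unexposed) = 413/4694 = 0.087985
Under exogeneity and monotonicity, PS = (p₁ − p₀) / (1 − p₀).
PS = (0.13715 − 0.087985) / (1 − 0.087985) = 0.049165 / 0.91202 ≈ 0.0539

PS ≈ 0.054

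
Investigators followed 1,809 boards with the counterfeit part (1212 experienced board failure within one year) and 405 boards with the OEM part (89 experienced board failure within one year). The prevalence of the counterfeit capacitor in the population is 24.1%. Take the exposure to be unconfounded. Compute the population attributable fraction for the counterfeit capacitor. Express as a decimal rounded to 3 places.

PAF ≈ 0.331

p₁ = P(outcome | exposed) = 1212/1809 = 0.66998
p₀ = P(outcome | unexposed) = 89/405 = 0.21975
Overall risk P(Y=1) = π·p₁ + (1−π)·p₀ = 0.241×0.66998 + 0.759×0.21975 = 0.32826.
Under exogeneity, PAF = [P(Y=1) − p₀] / P(Y=1).
PAF = (0.32826 − 0.21975) / 0.32826 ≈ 0.3305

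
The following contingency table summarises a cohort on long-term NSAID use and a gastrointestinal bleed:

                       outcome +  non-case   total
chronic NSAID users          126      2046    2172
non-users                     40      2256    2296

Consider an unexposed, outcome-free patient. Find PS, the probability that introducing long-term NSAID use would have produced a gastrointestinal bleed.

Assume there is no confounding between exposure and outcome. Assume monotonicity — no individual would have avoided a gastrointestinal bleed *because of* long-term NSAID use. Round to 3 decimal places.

PS ≈ 0.041

p₁ = P(outcome | exposed) = 126/2172 = 0.058011
p₀ = P(outcome | unexposed) = 40/2296 = 0.017422
Under exogeneity and monotonicity, PS = (p₁ − p₀) / (1 − p₀).
PS = (0.058011 − 0.017422) / (1 − 0.017422) = 0.040589 / 0.98258 ≈ 0.0413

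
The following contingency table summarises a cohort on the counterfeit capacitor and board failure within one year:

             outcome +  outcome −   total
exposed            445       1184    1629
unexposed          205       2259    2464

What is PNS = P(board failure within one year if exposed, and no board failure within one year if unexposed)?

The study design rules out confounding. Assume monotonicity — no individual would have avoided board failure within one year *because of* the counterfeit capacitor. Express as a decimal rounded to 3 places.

p₁ = P(outcome | exposed) = 445/1629 = 0.27317
p₀ = P(outcome | unexposed) = 205/2464 = 0.083198
Under exogeneity and monotonicity, PNS = p₁ − p₀.
PNS = 0.27317 − 0.083198 = 0.18998

PNS ≈ 0.190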